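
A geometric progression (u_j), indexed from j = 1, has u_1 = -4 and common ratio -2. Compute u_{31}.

-4294967296

u_j = (-4)·(-2)^(j-1).
u_{31} = (-4)·(-2)^30 = -4294967296.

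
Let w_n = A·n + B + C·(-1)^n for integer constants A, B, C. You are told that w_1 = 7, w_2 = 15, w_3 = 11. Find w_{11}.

27

The three given values yield: A + B - C = 7; 2A + B + C = 15; 3A + B - C = 11.
Subtracting the first from the second: A + 2C = 8.
Subtracting the second from the third: A - 2C = -4.
Solving: C = 3, A = 2, then B = 8.
Hence w_{11} = 2·11 + 8 + 3·(-1) = 27.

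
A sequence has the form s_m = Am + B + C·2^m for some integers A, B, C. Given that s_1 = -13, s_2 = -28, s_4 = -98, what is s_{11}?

The three given values yield: A + B + 2C = -13; 2A + B + 4C = -28; 4A + B + 16C = -98.
Subtracting the first from the second: A + 2C = -15.
Subtracting the second from the third: 2A + 12C = -70.
Solving: C = -5, A = -5, then B = 2.
So s_m = -5·m + 2 + (-5)·2^m; at m=11 this is -10293.

-10293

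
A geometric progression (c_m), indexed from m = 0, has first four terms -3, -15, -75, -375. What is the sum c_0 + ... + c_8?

-1464843

Common ratio r = 5.
c_m = (-3)·5^(m-0).
S = (-3)·(5^9 - 1)/(5 - 1) = (-3)·(1953125 - 1)/(4) = -1464843.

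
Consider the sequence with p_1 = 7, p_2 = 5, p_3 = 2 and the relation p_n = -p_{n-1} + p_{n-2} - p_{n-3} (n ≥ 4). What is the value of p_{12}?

Applying the relation repeatedly:
p_4 = -4;  p_5 = 1;  p_6 = -7;  p_7 = 12;  p_8 = -20;  p_9 = 39;  p_{10} = -71;  p_{11} = 130;  p_{12} = -240.

-240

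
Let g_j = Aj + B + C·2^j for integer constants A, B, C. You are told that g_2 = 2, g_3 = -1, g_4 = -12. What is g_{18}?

-524198

At j = 2, 3, 4: 2A + B + 4C = 2; 3A + B + 8C = -1; 4A + B + 16C = -12.
Subtracting the first from the second: A + 4C = -3.
Subtracting the second from the third: A + 8C = -11.
Solving: C = -2, A = 5, then B = 0.
Therefore g_{18} = 90 + 0 + (-2)·262144 = -524198.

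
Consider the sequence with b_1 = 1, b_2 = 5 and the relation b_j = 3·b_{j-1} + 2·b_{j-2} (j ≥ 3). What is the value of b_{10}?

b_3 = 17;  b_4 = 61;  b_5 = 217;  b_6 = 773;  b_7 = 2753;  b_8 = 9805;  b_9 = 34921;  b_{10} = 124373.

124373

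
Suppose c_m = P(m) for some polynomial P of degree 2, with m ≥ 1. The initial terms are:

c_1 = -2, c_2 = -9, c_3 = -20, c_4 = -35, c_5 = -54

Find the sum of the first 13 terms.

-1716

1st diffs: -7, -11, -15, -19.
2nd diffs: -4, -4, -4 (constant).
Newton forward-difference form: c_m = -2 + (-7)·C(m-1,1) + (-4)·C(m-1,2).
Continuing: …, -77, -104, -135, -170, …, c_{13} = -350.
Summing m = 1..13 (13 terms) gives -1716.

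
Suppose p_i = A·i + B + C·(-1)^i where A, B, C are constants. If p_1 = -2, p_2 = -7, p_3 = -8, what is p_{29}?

-86

The three given values yield: A + B - C = -2; 2A + B + C = -7; 3A + B - C = -8.
Subtracting the first from the second: A + 2C = -5.
Subtracting the second from the third: A - 2C = -1.
Solving: C = -1, A = -3, then B = 0.
So p_i = -3·i + 0 + (-1)·(-1)^i; at i=29 this is -86.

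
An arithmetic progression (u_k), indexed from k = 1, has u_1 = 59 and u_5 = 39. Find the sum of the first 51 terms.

-3366

Common difference d = (39 - 59) / (5 - 1) = -5.
u_k = 59 + (k - 1)·(-5).
u_{51} = -191; S = 51·(59 + (-191))/2 = -3366.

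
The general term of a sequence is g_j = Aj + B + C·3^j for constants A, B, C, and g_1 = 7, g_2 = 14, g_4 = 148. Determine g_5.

Plug in j = 1, 2, 4: A + B + 3C = 7; 2A + B + 9C = 14; 4A + B + 81C = 148.
Subtracting the first from the second: A + 6C = 7.
Subtracting the second from the third: 2A + 72C = 134.
Solving: C = 2, A = -5, then B = 6.
Therefore g_5 = -25 + 6 + 2·243 = 467.

467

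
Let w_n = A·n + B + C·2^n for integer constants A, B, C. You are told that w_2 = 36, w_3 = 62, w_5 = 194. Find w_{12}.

20556

The three given values yield: 2A + B + 4C = 36; 3A + B + 8C = 62; 5A + B + 32C = 194.
Subtracting the first from the second: A + 4C = 26.
Subtracting the second from the third: 2A + 24C = 132.
Solving: C = 5, A = 6, then B = 4.
So w_n = 6·n + 4 + 5·2^n; at n=12 this is 20556.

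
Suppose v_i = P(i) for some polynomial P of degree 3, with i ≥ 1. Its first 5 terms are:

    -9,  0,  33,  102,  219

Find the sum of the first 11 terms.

1st diffs: 9, 33, 69, 117.
2nd diffs: 24, 36, 48.
3rd diffs: 12, 12 (constant).
Newton forward-difference form: v_i = -9 + 9·C(i-1,1) + 24·C(i-1,2) + 12·C(i-1,3).
Continuing: …, 396, 645, 978, 1407, …, v_{11} = 2601.
Summing i = 1..11 (11 terms) gives 8316.

8316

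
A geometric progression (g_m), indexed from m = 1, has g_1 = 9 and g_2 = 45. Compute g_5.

5625

Common ratio r = 5.
g_m = 9·5^(m-1).
g_5 = 9·5^4 = 5625.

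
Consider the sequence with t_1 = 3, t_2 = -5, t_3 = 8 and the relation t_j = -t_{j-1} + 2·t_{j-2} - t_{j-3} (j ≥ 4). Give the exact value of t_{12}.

Step forward from the initial values:
t_4 = -21  t_5 = 42  t_6 = -92  t_7 = 197  t_8 = -423  t_9 = 909  t_{10} = -1952  t_{11} = 4193  t_{12} = -9006.

-9006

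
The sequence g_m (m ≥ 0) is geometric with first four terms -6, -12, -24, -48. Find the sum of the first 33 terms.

-51539607546

Common ratio r = 2.
g_m = (-6)·2^(m-0).
S = (-6)·(2^33 - 1)/(2 - 1) = (-6)·(8589934592 - 1)/(1) = -51539607546.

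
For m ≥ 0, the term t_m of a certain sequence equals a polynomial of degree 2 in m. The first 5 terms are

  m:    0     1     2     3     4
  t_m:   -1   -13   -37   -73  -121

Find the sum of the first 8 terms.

-1016

1st diffs: -12, -24, -36, -48.
2nd diffs: -12, -12, -12 (constant).
So t_m = -6m^2 - 6m - 1.
Continuing: -181, -253, -337.
Summing m = 0..7 (8 terms) gives -1016.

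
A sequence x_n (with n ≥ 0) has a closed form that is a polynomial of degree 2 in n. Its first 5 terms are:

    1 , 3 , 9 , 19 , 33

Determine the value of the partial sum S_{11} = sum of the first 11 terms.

1st diffs: 2, 6, 10, 14.
2nd diffs: 4, 4, 4 (constant).
Newton forward-difference form: x_n = 1 + 2·C(n,1) + 4·C(n,2).
Continuing: …, 51, 73, 99, 129, …, x_{10} = 201.
Summing n = 0..10 (11 terms) gives 781.

781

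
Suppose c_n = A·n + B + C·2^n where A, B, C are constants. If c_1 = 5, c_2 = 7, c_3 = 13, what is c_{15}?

65509

Plug in n = 1, 2, 3: A + B + 2C = 5; 2A + B + 4C = 7; 3A + B + 8C = 13.
Subtracting the first from the second: A + 2C = 2.
Subtracting the second from the third: A + 4C = 6.
Solving: C = 2, A = -2, then B = 3.
So c_n = -2·n + 3 + 2·2^n; at n=15 this is 65509.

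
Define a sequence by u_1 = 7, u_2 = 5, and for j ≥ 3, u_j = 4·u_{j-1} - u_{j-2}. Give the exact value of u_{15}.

91713973

u_3 = 13; u_4 = 47; u_5 = 175; …; u_{12} = 1764383; u_{13} = 6584767; u_{14} = 24574685; u_{15} = 91713973.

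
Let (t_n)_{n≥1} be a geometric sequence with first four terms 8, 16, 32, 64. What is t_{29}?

2147483648

Common ratio r = 2.
t_n = 8·2^(n-1).
t_{29} = 8·2^28 = 2147483648.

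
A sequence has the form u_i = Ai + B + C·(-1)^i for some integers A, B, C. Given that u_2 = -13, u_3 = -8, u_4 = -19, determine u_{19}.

Write the equations: 2A + B + C = -13; 3A + B - C = -8; 4A + B + C = -19.
Subtracting the first from the second: A - 2C = 5.
Subtracting the second from the third: A + 2C = -11.
Solving: C = -4, A = -3, then B = -3.
Therefore u_{19} = -57 + (-3) + (-4)·(-1) = -56.

-56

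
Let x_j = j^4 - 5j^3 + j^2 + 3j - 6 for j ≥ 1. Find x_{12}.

12270

x_{12} = 1·12^4 - 5·12^3 + 1·12^2 + 3·12 - 6 = 12270.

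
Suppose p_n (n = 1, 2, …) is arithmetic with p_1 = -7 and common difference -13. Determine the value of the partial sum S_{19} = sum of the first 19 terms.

p_n = -7 + (n - 1)·(-13).
p_{19} = -241; S = 19·(-7 + (-241))/2 = -2356.

-2356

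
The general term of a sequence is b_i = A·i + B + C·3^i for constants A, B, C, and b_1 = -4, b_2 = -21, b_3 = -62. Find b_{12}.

The three given values yield: A + B + 3C = -4; 2A + B + 9C = -21; 3A + B + 27C = -62.
Subtracting the first from the second: A + 6C = -17.
Subtracting the second from the third: A + 18C = -41.
Solving: C = -2, A = -5, then B = 7.
So b_i = -5·i + 7 + (-2)·3^i; at i=12 this is -1062935.

-1062935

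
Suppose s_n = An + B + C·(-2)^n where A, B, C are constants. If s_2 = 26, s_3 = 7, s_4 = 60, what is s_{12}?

The three given values yield: 2A + B + 4C = 26; 3A + B - 8C = 7; 4A + B + 16C = 60.
Subtracting the first from the second: A - 12C = -19.
Subtracting the second from the third: A + 24C = 53.
Solving: C = 2, A = 5, then B = 8.
Hence s_{12} = 5·12 + 8 + 2·4096 = 8260.

8260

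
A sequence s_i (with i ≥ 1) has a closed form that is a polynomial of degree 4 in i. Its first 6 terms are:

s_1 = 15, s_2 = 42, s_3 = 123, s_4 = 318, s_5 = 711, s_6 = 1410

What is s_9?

6783

1st diffs: 27, 81, 195, 393, 699.
2nd diffs: 54, 114, 198, 306.
3rd diffs: 60, 84, 108.
4th diffs: 24, 24 (constant).
Newton forward-difference form: s_i = 15 + 27·C(i-1,1) + 54·C(i-1,2) + 60·C(i-1,3) + 24·C(i-1,4).
At i = 9: i-1 = 8, so s_9 = 15 + 216 + 1512 + 3360 + 1680 = 6783.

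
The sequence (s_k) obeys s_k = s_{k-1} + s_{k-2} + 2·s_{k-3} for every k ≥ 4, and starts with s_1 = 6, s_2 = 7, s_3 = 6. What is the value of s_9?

690

Compute successive terms:
s_4 = 25, s_5 = 45, s_6 = 82, s_7 = 177, s_8 = 349, s_9 = 690.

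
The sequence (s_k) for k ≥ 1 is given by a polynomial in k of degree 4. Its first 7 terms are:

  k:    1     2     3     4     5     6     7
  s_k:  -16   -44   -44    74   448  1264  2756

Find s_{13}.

45056

1st diffs: -28, 0, 118, 374, 816, 1492.
2nd diffs: 28, 118, 256, 442, 676.
3rd diffs: 90, 138, 186, 234.
4th diffs: 48, 48, 48 (constant).
Newton forward-difference form: s_k = -16 + (-28)·C(k-1,1) + 28·C(k-1,2) + 90·C(k-1,3) + 48·C(k-1,4).
At k = 13: k-1 = 12, so s_{13} = -16 - 336 + 1848 + 19800 + 23760 = 45056.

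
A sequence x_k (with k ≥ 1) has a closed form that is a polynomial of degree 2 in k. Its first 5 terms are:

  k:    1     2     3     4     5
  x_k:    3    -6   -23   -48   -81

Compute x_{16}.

-972

1st diffs: -9, -17, -25, -33.
2nd diffs: -8, -8, -8 (constant).
Newton forward-difference form: x_k = 3 + (-9)·C(k-1,1) + (-8)·C(k-1,2).
At k = 16: k-1 = 15, so x_{16} = 3 - 135 - 840 = -972.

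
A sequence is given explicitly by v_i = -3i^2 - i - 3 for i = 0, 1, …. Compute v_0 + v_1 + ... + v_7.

Over i = 0..7: Σi = 28, Σi² = 140.
Total = (-3)·140 + (-1)·28 + (-3)·8 = -472.

-472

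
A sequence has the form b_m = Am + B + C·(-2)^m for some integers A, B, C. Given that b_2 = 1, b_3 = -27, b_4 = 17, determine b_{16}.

At m = 2, 3, 4: 2A + B + 4C = 1; 3A + B - 8C = -27; 4A + B + 16C = 17.
Subtracting the first from the second: A - 12C = -28.
Subtracting the second from the third: A + 24C = 44.
Solving: C = 2, A = -4, then B = 1.
So b_m = -4·m + 1 + 2·(-2)^m; at m=16 this is 131009.

131009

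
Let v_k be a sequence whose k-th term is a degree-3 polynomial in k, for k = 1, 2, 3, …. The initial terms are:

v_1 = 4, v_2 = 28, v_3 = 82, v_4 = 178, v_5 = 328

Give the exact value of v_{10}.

2308

1st diffs: 24, 54, 96, 150.
2nd diffs: 30, 42, 54.
3rd diffs: 12, 12 (constant).
Newton forward-difference form: v_k = 4 + 24·C(k-1,1) + 30·C(k-1,2) + 12·C(k-1,3).
At k = 10: k-1 = 9, so v_{10} = 4 + 216 + 1080 + 1008 = 2308.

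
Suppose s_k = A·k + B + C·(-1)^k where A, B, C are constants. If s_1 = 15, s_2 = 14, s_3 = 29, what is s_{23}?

At k = 1, 2, 3: A + B - C = 15; 2A + B + C = 14; 3A + B - C = 29.
Subtracting the first from the second: A + 2C = -1.
Subtracting the second from the third: A - 2C = 15.
Solving: C = -4, A = 7, then B = 4.
Hence s_{23} = 7·23 + 4 + (-4)·(-1) = 169.

169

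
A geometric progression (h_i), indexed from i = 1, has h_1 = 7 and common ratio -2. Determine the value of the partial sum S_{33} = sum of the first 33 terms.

h_i = 7·(-2)^(i-1).
S = 7·((-2)^33 - 1)/(-2 - 1) = 7·(-8589934592 - 1)/(-3) = 20043180717.

20043180717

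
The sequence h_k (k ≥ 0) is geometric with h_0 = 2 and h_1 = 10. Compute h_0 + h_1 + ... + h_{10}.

24414062

Common ratio r = 5.
h_k = 2·5^(k-0).
S = 2·(5^11 - 1)/(5 - 1) = 2·(48828125 - 1)/(4) = 24414062.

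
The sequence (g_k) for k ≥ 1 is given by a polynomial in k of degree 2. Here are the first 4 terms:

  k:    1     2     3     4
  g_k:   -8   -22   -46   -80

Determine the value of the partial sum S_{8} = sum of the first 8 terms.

1st diffs: -14, -24, -34.
2nd diffs: -10, -10 (constant).
Newton forward-difference form: g_k = -8 + (-14)·C(k-1,1) + (-10)·C(k-1,2).
Continuing: -124, -178, -242, -316.
Summing k = 1..8 (8 terms) gives -1016.

-1016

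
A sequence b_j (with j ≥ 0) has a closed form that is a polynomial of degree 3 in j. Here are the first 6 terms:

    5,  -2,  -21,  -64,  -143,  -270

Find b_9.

1st diffs: -7, -19, -43, -79, -127.
2nd diffs: -12, -24, -36, -48.
3rd diffs: -12, -12, -12 (constant).
Newton forward-difference form: b_j = 5 + (-7)·C(j,1) + (-12)·C(j,2) + (-12)·C(j,3).
At j = 9: j = 9, so b_9 = 5 - 63 - 432 - 1008 = -1498.

-1498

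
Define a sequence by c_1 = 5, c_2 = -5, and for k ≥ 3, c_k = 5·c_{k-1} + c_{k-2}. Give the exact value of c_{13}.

-288051395

Applying the relation repeatedly:
c_3 = -20  c_4 = -105  c_5 = -545  …  c_{10} = -2057405  c_{11} = -10683245  c_{12} = -55473630  c_{13} = -288051395.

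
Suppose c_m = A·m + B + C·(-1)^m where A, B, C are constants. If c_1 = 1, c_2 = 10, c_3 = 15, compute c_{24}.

164

Plug in m = 1, 2, 3: A + B - C = 1; 2A + B + C = 10; 3A + B - C = 15.
Subtracting the first from the second: A + 2C = 9.
Subtracting the second from the third: A - 2C = 5.
Solving: C = 1, A = 7, then B = -5.
Therefore c_{24} = 168 + (-5) + 1·1 = 164.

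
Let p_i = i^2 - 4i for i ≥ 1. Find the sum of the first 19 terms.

1710

Over i = 1..19: Σi = 190, Σi² = 2470.
Total = (1)·2470 + (-4)·190 = 1710.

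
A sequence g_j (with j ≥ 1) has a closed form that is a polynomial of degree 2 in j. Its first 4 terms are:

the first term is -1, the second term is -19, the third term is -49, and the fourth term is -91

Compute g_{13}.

-1009

1st diffs: -18, -30, -42.
2nd diffs: -12, -12 (constant).
So g_j = -6j^2 + 5.
Evaluating at j = 13 gives g_{13} = -1009.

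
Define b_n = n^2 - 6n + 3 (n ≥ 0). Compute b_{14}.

b_{14} = 1·14^2 - 6·14 + 3 = 115.

115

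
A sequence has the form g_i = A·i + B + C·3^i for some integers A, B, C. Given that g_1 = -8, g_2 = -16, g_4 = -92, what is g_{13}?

-1594352

The three given values yield: A + B + 3C = -8; 2A + B + 9C = -16; 4A + B + 81C = -92.
Subtracting the first from the second: A + 6C = -8.
Subtracting the second from the third: 2A + 72C = -76.
Solving: C = -1, A = -2, then B = -3.
Hence g_{13} = -2·13 + (-3) + (-1)·1594323 = -1594352.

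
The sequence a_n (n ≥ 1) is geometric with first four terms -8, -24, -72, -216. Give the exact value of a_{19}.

Common ratio r = 3.
a_n = (-8)·3^(n-1).
a_{19} = (-8)·3^18 = -3099363912.

-3099363912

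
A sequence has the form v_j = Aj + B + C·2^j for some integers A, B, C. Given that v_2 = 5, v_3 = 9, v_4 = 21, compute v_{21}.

Write the equations: 2A + B + 4C = 5; 3A + B + 8C = 9; 4A + B + 16C = 21.
Subtracting the first from the second: A + 4C = 4.
Subtracting the second from the third: A + 8C = 12.
Solving: C = 2, A = -4, then B = 5.
Hence v_{21} = -4·21 + 5 + 2·2097152 = 4194225.

4194225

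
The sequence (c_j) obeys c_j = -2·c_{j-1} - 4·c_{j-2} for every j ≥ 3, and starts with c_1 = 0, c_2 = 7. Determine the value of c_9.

-896

Step forward from the initial values:
c_3 = -14, c_4 = 0, c_5 = 56, c_6 = -112, c_7 = 0, c_8 = 448, c_9 = -896.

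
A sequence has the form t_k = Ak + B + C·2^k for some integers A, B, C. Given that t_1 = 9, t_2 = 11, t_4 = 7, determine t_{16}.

Plug in k = 1, 2, 4: A + B + 2C = 9; 2A + B + 4C = 11; 4A + B + 16C = 7.
Subtracting the first from the second: A + 2C = 2.
Subtracting the second from the third: 2A + 12C = -4.
Solving: C = -1, A = 4, then B = 7.
So t_k = 4·k + 7 + (-1)·2^k; at k=16 this is -65465.

-65465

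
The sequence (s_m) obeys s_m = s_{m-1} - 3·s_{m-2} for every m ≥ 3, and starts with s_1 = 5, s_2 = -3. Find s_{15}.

Applying the relation repeatedly:
s_3 = -18; s_4 = -9; s_5 = 45; …; s_{12} = -1224; s_{13} = -4275; s_{14} = -603; s_{15} = 12222.

12222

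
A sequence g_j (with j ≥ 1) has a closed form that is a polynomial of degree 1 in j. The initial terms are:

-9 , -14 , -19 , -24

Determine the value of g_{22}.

1st diffs: -5, -5, -5 (constant).
So g_j = -5j - 4.
Evaluating at j = 22 gives g_{22} = -114.

-114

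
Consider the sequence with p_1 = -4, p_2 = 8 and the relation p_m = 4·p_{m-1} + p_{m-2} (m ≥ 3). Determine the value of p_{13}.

52672252

Step forward from the initial values:
p_3 = 28  p_4 = 120  p_5 = 508  …  p_{10} = 692936  p_{11} = 2935324  p_{12} = 12434232  p_{13} = 52672252.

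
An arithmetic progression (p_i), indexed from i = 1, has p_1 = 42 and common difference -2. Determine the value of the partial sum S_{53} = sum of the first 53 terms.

-530

p_i = 42 + (i - 1)·(-2).
p_{53} = -62; S = 53·(42 + (-62))/2 = -530.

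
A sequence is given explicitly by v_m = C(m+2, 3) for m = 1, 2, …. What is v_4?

20

C(6, 3) = 20, so v_4 = 20.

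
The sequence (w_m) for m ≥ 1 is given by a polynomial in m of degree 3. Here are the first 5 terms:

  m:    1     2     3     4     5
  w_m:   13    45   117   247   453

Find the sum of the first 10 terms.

10150

1st diffs: 32, 72, 130, 206.
2nd diffs: 40, 58, 76.
3rd diffs: 18, 18 (constant).
So w_m = 3m^3 + 2m^2 + 5m + 3.
Continuing: …, 753, 1165, 1707, 2397, …, w_{10} = 3253.
Summing m = 1..10 (10 terms) gives 10150.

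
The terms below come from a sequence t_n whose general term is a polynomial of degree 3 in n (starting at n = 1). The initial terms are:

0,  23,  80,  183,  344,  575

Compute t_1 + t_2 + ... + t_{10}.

1st diffs: 23, 57, 103, 161, 231.
2nd diffs: 34, 46, 58, 70.
3rd diffs: 12, 12, 12 (constant).
So t_n = 2n^3 + 5n^2 - 6n - 1.
Continuing: 888, 1295, 1808, 2439.
Summing n = 1..10 (10 terms) gives 7635.

7635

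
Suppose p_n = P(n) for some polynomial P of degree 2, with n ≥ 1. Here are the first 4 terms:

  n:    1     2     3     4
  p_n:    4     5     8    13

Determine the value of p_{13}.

1st diffs: 1, 3, 5.
2nd diffs: 2, 2 (constant).
So p_n = n^2 - 2n + 5.
Evaluating at n = 13 gives p_{13} = 148.

148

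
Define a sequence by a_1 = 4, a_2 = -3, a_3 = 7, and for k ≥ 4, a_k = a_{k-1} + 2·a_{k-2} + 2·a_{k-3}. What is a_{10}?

1201

Compute successive terms:
a_4 = 9;  a_5 = 17;  a_6 = 49;  a_7 = 101;  a_8 = 233;  a_9 = 533;  a_{10} = 1201.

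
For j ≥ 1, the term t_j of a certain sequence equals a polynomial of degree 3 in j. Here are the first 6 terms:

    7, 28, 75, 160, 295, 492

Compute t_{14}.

5740

1st diffs: 21, 47, 85, 135, 197.
2nd diffs: 26, 38, 50, 62.
3rd diffs: 12, 12, 12 (constant).
So t_j = 2j^3 + j^2 + 4j.
Evaluating at j = 14 gives t_{14} = 5740.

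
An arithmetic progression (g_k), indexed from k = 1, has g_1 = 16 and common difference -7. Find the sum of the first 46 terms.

-6509

g_k = 16 + (k - 1)·(-7).
g_{46} = -299; S = 46·(16 + (-299))/2 = -6509.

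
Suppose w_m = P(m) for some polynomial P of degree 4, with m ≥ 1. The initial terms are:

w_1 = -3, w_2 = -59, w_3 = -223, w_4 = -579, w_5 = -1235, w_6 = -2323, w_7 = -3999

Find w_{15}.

1st diffs: -56, -164, -356, -656, -1088, -1676.
2nd diffs: -108, -192, -300, -432, -588.
3rd diffs: -84, -108, -132, -156.
4th diffs: -24, -24, -24 (constant).
Newton forward-difference form: w_m = -3 + (-56)·C(m-1,1) + (-108)·C(m-1,2) + (-84)·C(m-1,3) + (-24)·C(m-1,4).
At m = 15: m-1 = 14, so w_{15} = -3 - 784 - 9828 - 30576 - 24024 = -65215.

-65215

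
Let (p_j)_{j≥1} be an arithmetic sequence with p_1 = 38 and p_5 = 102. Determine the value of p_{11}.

198

Common difference d = (102 - 38) / (5 - 1) = 16.
p_j = 38 + (j - 1)·16.
p_{11} = 38 + 10·16 = 198.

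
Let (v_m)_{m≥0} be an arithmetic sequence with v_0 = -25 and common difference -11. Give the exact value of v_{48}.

-553

v_m = -25 + (m - 0)·(-11).
v_{48} = -25 + 48·(-11) = -553.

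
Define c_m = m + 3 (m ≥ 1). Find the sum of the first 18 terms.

225

Over m = 1..18: Σm = 171.
Total = (1)·171 + (3)·18 = 225.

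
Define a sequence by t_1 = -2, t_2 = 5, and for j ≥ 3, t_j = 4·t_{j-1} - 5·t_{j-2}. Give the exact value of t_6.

Iterate the recurrence:
t_3 = 30, t_4 = 95, t_5 = 230, t_6 = 445.

445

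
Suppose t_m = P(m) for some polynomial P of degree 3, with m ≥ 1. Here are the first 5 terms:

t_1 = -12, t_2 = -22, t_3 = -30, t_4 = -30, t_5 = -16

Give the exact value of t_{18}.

1st diffs: -10, -8, 0, 14.
2nd diffs: 2, 8, 14.
3rd diffs: 6, 6 (constant).
Newton forward-difference form: t_m = -12 + (-10)·C(m-1,1) + 2·C(m-1,2) + 6·C(m-1,3).
At m = 18: m-1 = 17, so t_{18} = -12 - 170 + 272 + 4080 = 4170.

4170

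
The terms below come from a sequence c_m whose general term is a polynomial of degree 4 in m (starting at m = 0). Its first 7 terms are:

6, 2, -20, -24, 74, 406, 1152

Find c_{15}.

1st diffs: -4, -22, -4, 98, 332, 746.
2nd diffs: -18, 18, 102, 234, 414.
3rd diffs: 36, 84, 132, 180.
4th diffs: 48, 48, 48 (constant).
Newton forward-difference form: c_m = 6 + (-4)·C(m,1) + (-18)·C(m,2) + 36·C(m,3) + 48·C(m,4).
At m = 15: m = 15, so c_{15} = 6 - 60 - 1890 + 16380 + 65520 = 79956.

79956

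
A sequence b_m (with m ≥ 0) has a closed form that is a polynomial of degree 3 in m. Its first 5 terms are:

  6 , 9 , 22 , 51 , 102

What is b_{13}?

1st diffs: 3, 13, 29, 51.
2nd diffs: 10, 16, 22.
3rd diffs: 6, 6 (constant).
Newton forward-difference form: b_m = 6 + 3·C(m,1) + 10·C(m,2) + 6·C(m,3).
At m = 13: m = 13, so b_{13} = 6 + 39 + 780 + 1716 = 2541.

2541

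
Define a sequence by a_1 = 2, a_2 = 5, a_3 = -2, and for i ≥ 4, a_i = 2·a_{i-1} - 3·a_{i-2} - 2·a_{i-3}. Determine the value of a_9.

558

Compute successive terms:
a_4 = -23, a_5 = -50, a_6 = -27, a_7 = 142, a_8 = 465, a_9 = 558.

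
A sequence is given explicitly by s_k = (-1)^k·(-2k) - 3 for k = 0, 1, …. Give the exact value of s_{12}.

(-1)^12 = 1; -2k at k=12 is -24; so s_{12} = -27.

-27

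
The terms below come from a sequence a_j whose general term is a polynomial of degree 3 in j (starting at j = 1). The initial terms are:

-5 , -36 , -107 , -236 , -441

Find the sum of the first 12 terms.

-19816

1st diffs: -31, -71, -129, -205.
2nd diffs: -40, -58, -76.
3rd diffs: -18, -18 (constant).
Newton forward-difference form: a_j = -5 + (-31)·C(j-1,1) + (-40)·C(j-1,2) + (-18)·C(j-1,3).
Continuing: …, -740, -1151, -1692, -2381, …, a_{12} = -5516.
Summing j = 1..12 (12 terms) gives -19816.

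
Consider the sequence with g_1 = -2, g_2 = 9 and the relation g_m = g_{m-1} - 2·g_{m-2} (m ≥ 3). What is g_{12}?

Step forward from the initial values:
g_3 = 13, g_4 = -5, g_5 = -31, g_6 = -21, g_7 = 41, g_8 = 83, g_9 = 1, g_{10} = -165, g_{11} = -167, g_{12} = 163.

163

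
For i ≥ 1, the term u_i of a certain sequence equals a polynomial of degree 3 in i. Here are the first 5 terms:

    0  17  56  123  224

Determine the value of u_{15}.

4424

1st diffs: 17, 39, 67, 101.
2nd diffs: 22, 28, 34.
3rd diffs: 6, 6 (constant).
Newton forward-difference form: u_i = 17·C(i-1,1) + 22·C(i-1,2) + 6·C(i-1,3).
At i = 15: i-1 = 14, so u_{15} = 238 + 2002 + 2184 = 4424.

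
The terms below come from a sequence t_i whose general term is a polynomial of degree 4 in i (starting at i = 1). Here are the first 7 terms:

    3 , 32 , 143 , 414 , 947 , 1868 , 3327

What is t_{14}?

46244

1st diffs: 29, 111, 271, 533, 921, 1459.
2nd diffs: 82, 160, 262, 388, 538.
3rd diffs: 78, 102, 126, 150.
4th diffs: 24, 24, 24 (constant).
Newton forward-difference form: t_i = 3 + 29·C(i-1,1) + 82·C(i-1,2) + 78·C(i-1,3) + 24·C(i-1,4).
At i = 14: i-1 = 13, so t_{14} = 3 + 377 + 6396 + 22308 + 17160 = 46244.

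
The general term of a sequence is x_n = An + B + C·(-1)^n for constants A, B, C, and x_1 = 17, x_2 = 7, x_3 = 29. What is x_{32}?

The three given values yield: A + B - C = 17; 2A + B + C = 7; 3A + B - C = 29.
Subtracting the first from the second: A + 2C = -10.
Subtracting the second from the third: A - 2C = 22.
Solving: C = -8, A = 6, then B = 3.
So x_n = 6·n + 3 + (-8)·(-1)^n; at n=32 this is 187.

187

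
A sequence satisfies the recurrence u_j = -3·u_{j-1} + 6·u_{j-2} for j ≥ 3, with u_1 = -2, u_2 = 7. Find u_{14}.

362001717

Compute successive terms:
u_3 = -33  u_4 = 141  u_5 = -621  …  u_{11} = -4330989  u_{12} = 18936261  u_{13} = -82794717  u_{14} = 362001717.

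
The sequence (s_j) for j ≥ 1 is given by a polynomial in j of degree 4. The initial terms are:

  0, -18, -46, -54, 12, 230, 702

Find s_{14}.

24726

1st diffs: -18, -28, -8, 66, 218, 472.
2nd diffs: -10, 20, 74, 152, 254.
3rd diffs: 30, 54, 78, 102.
4th diffs: 24, 24, 24 (constant).
Newton forward-difference form: s_j = (-18)·C(j-1,1) + (-10)·C(j-1,2) + 30·C(j-1,3) + 24·C(j-1,4).
At j = 14: j-1 = 13, so s_{14} = -234 - 780 + 8580 + 17160 = 24726.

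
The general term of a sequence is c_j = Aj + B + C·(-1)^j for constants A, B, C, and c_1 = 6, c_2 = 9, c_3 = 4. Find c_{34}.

-23

Write the equations: A + B - C = 6; 2A + B + C = 9; 3A + B - C = 4.
Subtracting the first from the second: A + 2C = 3.
Subtracting the second from the third: A - 2C = -5.
Solving: C = 2, A = -1, then B = 9.
So c_j = -1·j + 9 + 2·(-1)^j; at j=34 this is -23.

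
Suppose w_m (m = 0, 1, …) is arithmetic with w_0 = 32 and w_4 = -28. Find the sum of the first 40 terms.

-10420

Common difference d = (-28 - 32) / (4 - 0) = -15.
w_m = 32 + (m - 0)·(-15).
w_{39} = -553; S = 40·(32 + (-553))/2 = -10420.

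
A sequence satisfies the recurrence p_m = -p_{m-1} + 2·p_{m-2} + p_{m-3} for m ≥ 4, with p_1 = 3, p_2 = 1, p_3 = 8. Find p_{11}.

Iterate the recurrence:
p_4 = -3; p_5 = 20; p_6 = -18; p_7 = 55; p_8 = -71; p_9 = 163; p_{10} = -250; p_{11} = 505.

505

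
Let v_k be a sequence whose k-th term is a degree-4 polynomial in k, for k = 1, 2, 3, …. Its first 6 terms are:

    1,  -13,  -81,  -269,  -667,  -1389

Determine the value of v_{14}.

-40429

1st diffs: -14, -68, -188, -398, -722.
2nd diffs: -54, -120, -210, -324.
3rd diffs: -66, -90, -114.
4th diffs: -24, -24 (constant).
Newton forward-difference form: v_k = 1 + (-14)·C(k-1,1) + (-54)·C(k-1,2) + (-66)·C(k-1,3) + (-24)·C(k-1,4).
At k = 14: k-1 = 13, so v_{14} = 1 - 182 - 4212 - 18876 - 17160 = -40429.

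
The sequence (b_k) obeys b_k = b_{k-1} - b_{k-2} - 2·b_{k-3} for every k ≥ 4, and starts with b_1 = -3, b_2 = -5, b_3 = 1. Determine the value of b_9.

-63

Step forward from the initial values:
b_4 = 12, b_5 = 21, b_6 = 7, b_7 = -38, b_8 = -87, b_9 = -63.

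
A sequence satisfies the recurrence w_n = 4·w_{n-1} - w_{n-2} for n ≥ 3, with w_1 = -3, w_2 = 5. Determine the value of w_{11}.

878215

Step forward from the initial values:
w_3 = 23, w_4 = 87, w_5 = 325, w_6 = 1213, w_7 = 4527, w_8 = 16895, w_9 = 63053, w_{10} = 235317, w_{11} = 878215.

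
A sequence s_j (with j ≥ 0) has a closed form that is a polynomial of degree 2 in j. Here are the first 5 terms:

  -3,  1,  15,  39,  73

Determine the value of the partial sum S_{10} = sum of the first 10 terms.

1st diffs: 4, 14, 24, 34.
2nd diffs: 10, 10, 10 (constant).
Newton forward-difference form: s_j = -3 + 4·C(j,1) + 10·C(j,2).
Continuing: …, 117, 171, 235, 309, …, s_9 = 393.
Summing j = 0..9 (10 terms) gives 1350.

1350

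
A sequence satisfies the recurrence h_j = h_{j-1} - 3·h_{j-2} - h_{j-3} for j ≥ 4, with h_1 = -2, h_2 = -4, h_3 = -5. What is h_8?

-133

h_4 = 9, h_5 = 28, h_6 = 6, h_7 = -87, h_8 = -133.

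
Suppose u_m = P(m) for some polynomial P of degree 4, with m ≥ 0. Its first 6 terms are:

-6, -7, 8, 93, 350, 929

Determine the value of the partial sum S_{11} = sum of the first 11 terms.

1st diffs: -1, 15, 85, 257, 579.
2nd diffs: 16, 70, 172, 322.
3rd diffs: 54, 102, 150.
4th diffs: 48, 48 (constant).
Newton forward-difference form: u_m = -6 + (-1)·C(m,1) + 16·C(m,2) + 54·C(m,3) + 48·C(m,4).
Continuing: …, 2028, 3893, 6818, 11145, …, u_{10} = 17264.
Summing m = 0..10 (11 terms) gives 42515.

42515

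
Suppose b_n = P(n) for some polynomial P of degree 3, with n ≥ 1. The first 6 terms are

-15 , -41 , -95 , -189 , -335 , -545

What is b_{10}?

-2265

1st diffs: -26, -54, -94, -146, -210.
2nd diffs: -28, -40, -52, -64.
3rd diffs: -12, -12, -12 (constant).
Newton forward-difference form: b_n = -15 + (-26)·C(n-1,1) + (-28)·C(n-1,2) + (-12)·C(n-1,3).
At n = 10: n-1 = 9, so b_{10} = -15 - 234 - 1008 - 1008 = -2265.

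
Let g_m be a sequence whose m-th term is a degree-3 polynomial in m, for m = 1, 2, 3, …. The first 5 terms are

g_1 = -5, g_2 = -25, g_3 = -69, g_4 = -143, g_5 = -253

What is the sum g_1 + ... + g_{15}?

-21285

1st diffs: -20, -44, -74, -110.
2nd diffs: -24, -30, -36.
3rd diffs: -6, -6 (constant).
Newton forward-difference form: g_m = -5 + (-20)·C(m-1,1) + (-24)·C(m-1,2) + (-6)·C(m-1,3).
Continuing: …, -405, -605, -859, -1173, …, g_{15} = -4653.
Summing m = 1..15 (15 terms) gives -21285.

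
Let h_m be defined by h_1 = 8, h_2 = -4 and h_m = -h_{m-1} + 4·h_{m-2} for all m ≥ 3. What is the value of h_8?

-2804

Step forward from the initial values:
h_3 = 36, h_4 = -52, h_5 = 196, h_6 = -404, h_7 = 1188, h_8 = -2804.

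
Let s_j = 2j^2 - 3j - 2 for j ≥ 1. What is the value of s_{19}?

663

s_{19} = 2·19^2 - 3·19 - 2 = 663.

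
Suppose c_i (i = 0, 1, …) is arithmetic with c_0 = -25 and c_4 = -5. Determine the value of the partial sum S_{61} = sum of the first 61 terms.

Common difference d = (-5 - (-25)) / (4 - 0) = 5.
c_i = -25 + (i - 0)·5.
c_{60} = 275; S = 61·(-25 + 275)/2 = 7625.

7625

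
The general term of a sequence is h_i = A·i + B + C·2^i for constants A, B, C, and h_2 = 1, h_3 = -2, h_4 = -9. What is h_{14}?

-16367

The three given values yield: 2A + B + 4C = 1; 3A + B + 8C = -2; 4A + B + 16C = -9.
Subtracting the first from the second: A + 4C = -3.
Subtracting the second from the third: A + 8C = -7.
Solving: C = -1, A = 1, then B = 3.
Hence h_{14} = 1·14 + 3 + (-1)·16384 = -16367.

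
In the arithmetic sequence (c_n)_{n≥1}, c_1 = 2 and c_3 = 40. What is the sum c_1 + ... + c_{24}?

5292

Common difference d = (40 - 2) / (3 - 1) = 19.
c_n = 2 + (n - 1)·19.
c_{24} = 439; S = 24·(2 + 439)/2 = 5292.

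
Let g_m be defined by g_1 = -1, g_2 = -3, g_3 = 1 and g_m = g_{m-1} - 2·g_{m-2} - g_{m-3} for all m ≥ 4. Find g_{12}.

-257

Iterate the recurrence:
g_4 = 8, g_5 = 9, g_6 = -8, g_7 = -34, g_8 = -27, g_9 = 49, g_{10} = 137, g_{11} = 66, g_{12} = -257.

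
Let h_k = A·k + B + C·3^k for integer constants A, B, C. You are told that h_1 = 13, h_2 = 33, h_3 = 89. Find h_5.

At k = 1, 2, 3: A + B + 3C = 13; 2A + B + 9C = 33; 3A + B + 27C = 89.
Subtracting the first from the second: A + 6C = 20.
Subtracting the second from the third: A + 18C = 56.
Solving: C = 3, A = 2, then B = 2.
Therefore h_5 = 10 + 2 + 3·243 = 741.

741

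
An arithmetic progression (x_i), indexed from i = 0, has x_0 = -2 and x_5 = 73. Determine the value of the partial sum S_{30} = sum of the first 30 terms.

Common difference d = (73 - (-2)) / (5 - 0) = 15.
x_i = -2 + (i - 0)·15.
x_{29} = 433; S = 30·(-2 + 433)/2 = 6465.

6465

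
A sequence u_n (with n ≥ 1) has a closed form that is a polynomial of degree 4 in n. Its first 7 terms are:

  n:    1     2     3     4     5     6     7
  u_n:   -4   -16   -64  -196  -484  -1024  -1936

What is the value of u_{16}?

-58564

1st diffs: -12, -48, -132, -288, -540, -912.
2nd diffs: -36, -84, -156, -252, -372.
3rd diffs: -48, -72, -96, -120.
4th diffs: -24, -24, -24 (constant).
Newton forward-difference form: u_n = -4 + (-12)·C(n-1,1) + (-36)·C(n-1,2) + (-48)·C(n-1,3) + (-24)·C(n-1,4).
At n = 16: n-1 = 15, so u_{16} = -4 - 180 - 3780 - 21840 - 32760 = -58564.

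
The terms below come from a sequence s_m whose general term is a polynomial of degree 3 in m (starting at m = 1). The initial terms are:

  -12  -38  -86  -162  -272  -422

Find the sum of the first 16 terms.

1st diffs: -26, -48, -76, -110, -150.
2nd diffs: -22, -28, -34, -40.
3rd diffs: -6, -6, -6 (constant).
Newton forward-difference form: s_m = -12 + (-26)·C(m-1,1) + (-22)·C(m-1,2) + (-6)·C(m-1,3).
Continuing: …, -618, -866, -1172, -1542, …, s_{16} = -5442.
Summing m = 1..16 (16 terms) gives -26552.

-26552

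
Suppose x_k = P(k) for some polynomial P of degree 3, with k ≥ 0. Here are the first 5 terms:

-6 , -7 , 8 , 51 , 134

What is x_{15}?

1st diffs: -1, 15, 43, 83.
2nd diffs: 16, 28, 40.
3rd diffs: 12, 12 (constant).
So x_k = 2k^3 + 2k^2 - 5k - 6.
Evaluating at k = 15 gives x_{15} = 7119.

7119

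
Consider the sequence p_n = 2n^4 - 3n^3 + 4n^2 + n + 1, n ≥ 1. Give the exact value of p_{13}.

p_{13} = 2·13^4 - 3·13^3 + 4·13^2 + 1·13 + 1 = 51221.

51221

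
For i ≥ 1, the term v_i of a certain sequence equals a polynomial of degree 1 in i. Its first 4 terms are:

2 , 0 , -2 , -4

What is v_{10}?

1st diffs: -2, -2, -2 (constant).
So v_i = -2i + 4.
Evaluating at i = 10 gives v_{10} = -16.

-16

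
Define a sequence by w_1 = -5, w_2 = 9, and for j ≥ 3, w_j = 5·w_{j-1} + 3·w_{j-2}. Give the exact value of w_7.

29955

Iterate the recurrence:
w_3 = 30  w_4 = 177  w_5 = 975  w_6 = 5406  w_7 = 29955.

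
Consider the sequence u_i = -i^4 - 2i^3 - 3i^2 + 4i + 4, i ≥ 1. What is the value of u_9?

u_9 = -1·9^4 - 2·9^3 - 3·9^2 + 4·9 + 4 = -8222.

-8222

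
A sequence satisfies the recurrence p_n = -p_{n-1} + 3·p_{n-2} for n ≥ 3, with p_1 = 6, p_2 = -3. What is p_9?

2397

Compute successive terms:
p_3 = 21;  p_4 = -30;  p_5 = 93;  p_6 = -183;  p_7 = 462;  p_8 = -1011;  p_9 = 2397.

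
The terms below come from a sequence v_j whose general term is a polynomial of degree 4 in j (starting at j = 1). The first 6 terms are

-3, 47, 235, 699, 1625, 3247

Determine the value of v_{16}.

1st diffs: 50, 188, 464, 926, 1622.
2nd diffs: 138, 276, 462, 696.
3rd diffs: 138, 186, 234.
4th diffs: 48, 48 (constant).
Newton forward-difference form: v_j = -3 + 50·C(j-1,1) + 138·C(j-1,2) + 138·C(j-1,3) + 48·C(j-1,4).
At j = 16: j-1 = 15, so v_{16} = -3 + 750 + 14490 + 62790 + 65520 = 143547.

143547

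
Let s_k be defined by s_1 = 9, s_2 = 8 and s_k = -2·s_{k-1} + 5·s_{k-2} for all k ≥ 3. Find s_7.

1809

Step forward from the initial values:
s_3 = 29;  s_4 = -18;  s_5 = 181;  s_6 = -452;  s_7 = 1809.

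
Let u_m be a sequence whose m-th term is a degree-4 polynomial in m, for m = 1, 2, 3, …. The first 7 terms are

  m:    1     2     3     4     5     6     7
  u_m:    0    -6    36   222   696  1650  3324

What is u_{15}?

87276

1st diffs: -6, 42, 186, 474, 954, 1674.
2nd diffs: 48, 144, 288, 480, 720.
3rd diffs: 96, 144, 192, 240.
4th diffs: 48, 48, 48 (constant).
So u_m = 2m^4 - 4m^3 - 2m^2 - 2m + 6.
Evaluating at m = 15 gives u_{15} = 87276.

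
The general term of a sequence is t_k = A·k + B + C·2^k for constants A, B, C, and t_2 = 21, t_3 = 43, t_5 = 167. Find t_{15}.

The three given values yield: 2A + B + 4C = 21; 3A + B + 8C = 43; 5A + B + 32C = 167.
Subtracting the first from the second: A + 4C = 22.
Subtracting the second from the third: 2A + 24C = 124.
Solving: C = 5, A = 2, then B = -3.
Hence t_{15} = 2·15 + (-3) + 5·32768 = 163867.

163867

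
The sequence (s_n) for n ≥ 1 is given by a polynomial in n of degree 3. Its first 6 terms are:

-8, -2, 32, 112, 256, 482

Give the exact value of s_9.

1832

1st diffs: 6, 34, 80, 144, 226.
2nd diffs: 28, 46, 64, 82.
3rd diffs: 18, 18, 18 (constant).
Newton forward-difference form: s_n = -8 + 6·C(n-1,1) + 28·C(n-1,2) + 18·C(n-1,3).
At n = 9: n-1 = 8, so s_9 = -8 + 48 + 784 + 1008 = 1832.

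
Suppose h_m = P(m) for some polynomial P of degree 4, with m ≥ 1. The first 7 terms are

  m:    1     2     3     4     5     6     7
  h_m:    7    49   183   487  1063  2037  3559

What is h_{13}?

35623

1st diffs: 42, 134, 304, 576, 974, 1522.
2nd diffs: 92, 170, 272, 398, 548.
3rd diffs: 78, 102, 126, 150.
4th diffs: 24, 24, 24 (constant).
Newton forward-difference form: h_m = 7 + 42·C(m-1,1) + 92·C(m-1,2) + 78·C(m-1,3) + 24·C(m-1,4).
At m = 13: m-1 = 12, so h_{13} = 7 + 504 + 6072 + 17160 + 11880 = 35623.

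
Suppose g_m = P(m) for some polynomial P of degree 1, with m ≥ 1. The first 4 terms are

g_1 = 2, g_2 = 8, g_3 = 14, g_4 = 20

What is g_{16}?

1st diffs: 6, 6, 6 (constant).
So g_m = 6m - 4.
Evaluating at m = 16 gives g_{16} = 92.

92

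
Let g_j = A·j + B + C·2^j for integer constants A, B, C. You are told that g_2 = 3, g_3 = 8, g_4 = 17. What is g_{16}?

65549

At j = 2, 3, 4: 2A + B + 4C = 3; 3A + B + 8C = 8; 4A + B + 16C = 17.
Subtracting the first from the second: A + 4C = 5.
Subtracting the second from the third: A + 8C = 9.
Solving: C = 1, A = 1, then B = -3.
So g_j = 1·j + (-3) + 1·2^j; at j=16 this is 65549.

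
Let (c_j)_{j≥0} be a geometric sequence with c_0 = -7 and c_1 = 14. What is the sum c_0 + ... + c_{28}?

Common ratio r = -2.
c_j = (-7)·(-2)^(j-0).
S = (-7)·((-2)^29 - 1)/(-2 - 1) = (-7)·(-536870912 - 1)/(-3) = -1252698797.

-1252698797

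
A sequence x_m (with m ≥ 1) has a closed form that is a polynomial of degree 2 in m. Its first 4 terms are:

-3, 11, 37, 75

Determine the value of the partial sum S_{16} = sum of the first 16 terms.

1st diffs: 14, 26, 38.
2nd diffs: 12, 12 (constant).
Newton forward-difference form: x_m = -3 + 14·C(m-1,1) + 12·C(m-1,2).
Continuing: …, 125, 187, 261, 347, …, x_{16} = 1467.
Summing m = 1..16 (16 terms) gives 8352.

8352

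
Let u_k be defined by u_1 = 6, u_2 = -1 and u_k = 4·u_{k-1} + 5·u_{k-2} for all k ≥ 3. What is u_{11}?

8138026

Step forward from the initial values:
u_3 = 26; u_4 = 99; u_5 = 526; u_6 = 2599; u_7 = 13026; u_8 = 65099; u_9 = 325526; u_{10} = 1627599; u_{11} = 8138026.
(Characteristic roots are 5 and -1.)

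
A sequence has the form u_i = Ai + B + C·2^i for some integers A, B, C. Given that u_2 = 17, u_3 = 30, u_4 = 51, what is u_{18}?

At i = 2, 3, 4: 2A + B + 4C = 17; 3A + B + 8C = 30; 4A + B + 16C = 51.
Subtracting the first from the second: A + 4C = 13.
Subtracting the second from the third: A + 8C = 21.
Solving: C = 2, A = 5, then B = -1.
So u_i = 5·i + (-1) + 2·2^i; at i=18 this is 524377.

524377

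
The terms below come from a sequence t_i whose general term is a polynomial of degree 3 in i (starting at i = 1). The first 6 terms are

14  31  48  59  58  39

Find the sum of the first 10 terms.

1st diffs: 17, 17, 11, -1, -19.
2nd diffs: 0, -6, -12, -18.
3rd diffs: -6, -6, -6 (constant).
Newton forward-difference form: t_i = 14 + 17·C(i-1,1) + (-6)·C(i-1,3).
Continuing: -4, -77, -186, -337.
Summing i = 1..10 (10 terms) gives -355.

-355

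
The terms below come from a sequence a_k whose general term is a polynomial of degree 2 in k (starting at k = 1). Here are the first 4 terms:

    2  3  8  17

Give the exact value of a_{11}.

1st diffs: 1, 5, 9.
2nd diffs: 4, 4 (constant).
So a_k = 2k^2 - 5k + 5.
Evaluating at k = 11 gives a_{11} = 192.

192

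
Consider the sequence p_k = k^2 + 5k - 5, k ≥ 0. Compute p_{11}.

171

p_{11} = 1·11^2 + 5·11 - 5 = 171.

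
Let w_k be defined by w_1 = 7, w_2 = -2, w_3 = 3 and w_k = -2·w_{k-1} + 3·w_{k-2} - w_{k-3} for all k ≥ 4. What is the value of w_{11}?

Compute successive terms:
w_4 = -19;  w_5 = 49;  w_6 = -158;  w_7 = 482;  w_8 = -1487;  w_9 = 4578;  w_{10} = -14099;  w_{11} = 43419.

43419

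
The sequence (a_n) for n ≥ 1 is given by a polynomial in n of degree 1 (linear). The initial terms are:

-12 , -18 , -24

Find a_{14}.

1st diffs: -6, -6 (constant).
So a_n = -6n - 6.
Evaluating at n = 14 gives a_{14} = -90.

-90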